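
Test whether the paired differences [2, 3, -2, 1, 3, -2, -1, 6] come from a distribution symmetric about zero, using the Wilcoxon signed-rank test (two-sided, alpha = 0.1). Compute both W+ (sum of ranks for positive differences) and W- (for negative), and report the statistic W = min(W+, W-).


Step 1: Drop any zero differences (none here) and take |d_i|.
|d| = [2, 3, 2, 1, 3, 2, 1, 6]
Step 2: Midrank |d_i| (ties get averaged ranks).
ranks: |2|->4, |3|->6.5, |2|->4, |1|->1.5, |3|->6.5, |2|->4, |1|->1.5, |6|->8
Step 3: Attach original signs; sum ranks with positive sign and with negative sign.
W+ = 4 + 6.5 + 1.5 + 6.5 + 8 = 26.5
W- = 4 + 4 + 1.5 = 9.5
(Check: W+ + W- = 36 should equal n(n+1)/2 = 36.)
Step 4: Test statistic W = min(W+, W-) = 9.5.
Step 5: Ties in |d|, so use the tie-corrected normal approximation.
        E[W] = n(n+1)/4 = 8*9/4 = 18.
        Tie groups: |d|=1 (t=2), |d|=2 (t=3), |d|=3 (t=2); sum(t^3 - t) = 36.
        Var[W] = n(n+1)(2n+1)/24 - sum(t^3-t)/48 = 1224/24 - 36/48 = 50.25.
        z = (W - E[W]) / sqrt(Var[W]) = (9.5 - 18) / 7.0887 = -1.1991.
        Two-sided p = 2*Phi(z) = 0.230494.
Step 6: alpha = 0.1. fail to reject H0.

W+ = 26.5, W- = 9.5, W = min = 9.5, p = 0.230494, fail to reject H0.


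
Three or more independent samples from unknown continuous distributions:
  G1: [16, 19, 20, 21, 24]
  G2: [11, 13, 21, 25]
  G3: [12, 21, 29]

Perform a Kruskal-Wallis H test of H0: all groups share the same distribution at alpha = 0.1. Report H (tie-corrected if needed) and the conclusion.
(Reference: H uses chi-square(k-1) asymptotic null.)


Step 1: Combine all N = 12 observations and assign midranks.
sorted (value, group, rank): (11,G2,1), (12,G3,2), (13,G2,3), (16,G1,4), (19,G1,5), (20,G1,6), (21,G1,8), (21,G2,8), (21,G3,8), (24,G1,10), (25,G2,11), (29,G3,12)
Step 2: Sum ranks within each group.
R_1 = 33 (n_1 = 5)
R_2 = 23 (n_2 = 4)
R_3 = 22 (n_3 = 3)
Step 3: H = 12/(N(N+1)) * sum(R_i^2/n_i) - 3(N+1)
     = 12/(12*13) * (33^2/5 + 23^2/4 + 22^2/3) - 3*13
     = 0.076923 * 511.383 - 39
     = 0.337179.
Step 4: Ties present; correction factor C = 1 - 24/(12^3 - 12) = 0.986014. Corrected H = 0.337179 / 0.986014 = 0.341962.
Step 5: Under H0, H ~ chi^2(2); p-value = 0.842838.
Step 6: alpha = 0.1. fail to reject H0.

H = 0.3420, df = 2, p = 0.842838, fail to reject H0.


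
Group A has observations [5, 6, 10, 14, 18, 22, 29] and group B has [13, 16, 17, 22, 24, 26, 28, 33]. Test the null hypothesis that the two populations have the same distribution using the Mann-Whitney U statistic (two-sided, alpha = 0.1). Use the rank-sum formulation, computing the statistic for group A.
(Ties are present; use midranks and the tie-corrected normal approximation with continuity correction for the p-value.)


Step 1: Combine and sort all 15 observations; assign midranks.
sorted (value, group): (5,X), (6,X), (10,X), (13,Y), (14,X), (16,Y), (17,Y), (18,X), (22,X), (22,Y), (24,Y), (26,Y), (28,Y), (29,X), (33,Y)
ranks: 5->1, 6->2, 10->3, 13->4, 14->5, 16->6, 17->7, 18->8, 22->9.5, 22->9.5, 24->11, 26->12, 28->13, 29->14, 33->15
Step 2: Rank sum for X: R1 = 1 + 2 + 3 + 5 + 8 + 9.5 + 14 = 42.5.
Step 3: U_X = R1 - n1(n1+1)/2 = 42.5 - 7*8/2 = 42.5 - 28 = 14.5.
       U_Y = n1*n2 - U_X = 56 - 14.5 = 41.5.
Step 4: Ties are present, so use the tie-corrected normal approximation (with continuity correction) for the p-value.
Step 5: p-value = 0.132118; compare to alpha = 0.1. fail to reject H0.

U_X = 14.5, p = 0.132118, fail to reject H0 at alpha = 0.1.


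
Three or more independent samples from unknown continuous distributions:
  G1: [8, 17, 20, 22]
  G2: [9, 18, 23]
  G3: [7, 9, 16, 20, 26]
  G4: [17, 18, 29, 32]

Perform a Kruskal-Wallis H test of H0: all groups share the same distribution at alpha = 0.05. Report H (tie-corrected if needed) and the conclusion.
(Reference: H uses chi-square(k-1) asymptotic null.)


Step 1: Combine all N = 16 observations and assign midranks.
sorted (value, group, rank): (7,G3,1), (8,G1,2), (9,G2,3.5), (9,G3,3.5), (16,G3,5), (17,G1,6.5), (17,G4,6.5), (18,G2,8.5), (18,G4,8.5), (20,G1,10.5), (20,G3,10.5), (22,G1,12), (23,G2,13), (26,G3,14), (29,G4,15), (32,G4,16)
Step 2: Sum ranks within each group.
R_1 = 31 (n_1 = 4)
R_2 = 25 (n_2 = 3)
R_3 = 34 (n_3 = 5)
R_4 = 46 (n_4 = 4)
Step 3: H = 12/(N(N+1)) * sum(R_i^2/n_i) - 3(N+1)
     = 12/(16*17) * (31^2/4 + 25^2/3 + 34^2/5 + 46^2/4) - 3*17
     = 0.044118 * 1208.78 - 51
     = 2.328676.
Step 4: Ties present; correction factor C = 1 - 24/(16^3 - 16) = 0.994118. Corrected H = 2.328676 / 0.994118 = 2.342456.
Step 5: Under H0, H ~ chi^2(3); p-value = 0.504436.
Step 6: alpha = 0.05. fail to reject H0.

H = 2.3425, df = 3, p = 0.504436, fail to reject H0.


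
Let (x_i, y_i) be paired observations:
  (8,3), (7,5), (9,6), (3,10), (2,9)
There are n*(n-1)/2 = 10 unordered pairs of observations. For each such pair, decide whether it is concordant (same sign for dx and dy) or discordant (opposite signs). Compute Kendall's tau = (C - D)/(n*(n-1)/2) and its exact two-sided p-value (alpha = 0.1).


Step 1: Enumerate the 10 unordered pairs (i,j) with i<j and classify each by sign(x_j-x_i) * sign(y_j-y_i).
  (1,2):dx=-1,dy=+2->D; (1,3):dx=+1,dy=+3->C; (1,4):dx=-5,dy=+7->D; (1,5):dx=-6,dy=+6->D
  (2,3):dx=+2,dy=+1->C; (2,4):dx=-4,dy=+5->D; (2,5):dx=-5,dy=+4->D; (3,4):dx=-6,dy=+4->D
  (3,5):dx=-7,dy=+3->D; (4,5):dx=-1,dy=-1->C
Step 2: C = 3, D = 7, total pairs = 10.
Step 3: tau = (C - D)/(n(n-1)/2) = (3 - 7)/10 = -0.400000.
Step 4: Exact two-sided p-value (enumerate n! = 120 permutations of y under H0): p = 0.483333.
Step 5: alpha = 0.1. fail to reject H0.

tau_b = -0.4000 (C=3, D=7), p = 0.483333, fail to reject H0.


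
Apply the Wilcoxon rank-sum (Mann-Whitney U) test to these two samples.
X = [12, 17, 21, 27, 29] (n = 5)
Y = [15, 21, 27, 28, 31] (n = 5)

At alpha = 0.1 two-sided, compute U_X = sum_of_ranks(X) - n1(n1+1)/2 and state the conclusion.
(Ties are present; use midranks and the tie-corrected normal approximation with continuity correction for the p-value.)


Step 1: Combine and sort all 10 observations; assign midranks.
sorted (value, group): (12,X), (15,Y), (17,X), (21,X), (21,Y), (27,X), (27,Y), (28,Y), (29,X), (31,Y)
ranks: 12->1, 15->2, 17->3, 21->4.5, 21->4.5, 27->6.5, 27->6.5, 28->8, 29->9, 31->10
Step 2: Rank sum for X: R1 = 1 + 3 + 4.5 + 6.5 + 9 = 24.
Step 3: U_X = R1 - n1(n1+1)/2 = 24 - 5*6/2 = 24 - 15 = 9.
       U_Y = n1*n2 - U_X = 25 - 9 = 16.
Step 4: Ties are present, so use the tie-corrected normal approximation (with continuity correction) for the p-value.
Step 5: p-value = 0.528359; compare to alpha = 0.1. fail to reject H0.

U_X = 9, p = 0.528359, fail to reject H0 at alpha = 0.1.


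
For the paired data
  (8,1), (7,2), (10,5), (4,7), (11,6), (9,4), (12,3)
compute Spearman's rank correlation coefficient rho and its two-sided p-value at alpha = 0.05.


Step 1: Rank x and y separately (midranks; no ties here).
rank(x): 8->3, 7->2, 10->5, 4->1, 11->6, 9->4, 12->7
rank(y): 1->1, 2->2, 5->5, 7->7, 6->6, 4->4, 3->3
Step 2: d_i = R_x(i) - R_y(i); compute d_i^2.
  (3-1)^2=4, (2-2)^2=0, (5-5)^2=0, (1-7)^2=36, (6-6)^2=0, (4-4)^2=0, (7-3)^2=16
sum(d^2) = 56.
Step 3: rho = 1 - 6*56 / (7*(7^2 - 1)) = 1 - 336/336 = 0.000000.
Step 4: Under H0, t = rho * sqrt((n-2)/(1-rho^2)) = 0.0000 ~ t(5).
Step 5: Two-sided p-value from the t-distribution with 5 df = 1.000000.
Step 6: alpha = 0.05. fail to reject H0.

rho = 0.0000, p = 1.000000, fail to reject H0 at alpha = 0.05.


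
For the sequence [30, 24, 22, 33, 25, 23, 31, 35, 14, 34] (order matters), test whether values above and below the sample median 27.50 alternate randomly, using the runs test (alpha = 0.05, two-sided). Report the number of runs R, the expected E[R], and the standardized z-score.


Step 1: Compute median = 27.50; label A = above, B = below.
Labels in order: ABBABBAABA  (n_A = 5, n_B = 5)
Step 2: Count runs R = 7.
Step 3: Under H0 (random ordering), E[R] = 2*n_A*n_B/(n_A+n_B) + 1 = 2*5*5/10 + 1 = 6.0000.
        Var[R] = 2*n_A*n_B*(2*n_A*n_B - n_A - n_B) / ((n_A+n_B)^2 * (n_A+n_B-1)) = 2000/900 = 2.2222.
        SD[R] = 1.4907.
Step 4: Continuity-corrected z = (R - 0.5 - E[R]) / SD[R] = (7 - 0.5 - 6.0000) / 1.4907 = 0.3354.
Step 5: Two-sided p-value via normal approximation = 2*(1 - Phi(|z|)) = 0.737316.
Step 6: alpha = 0.05. fail to reject H0.

R = 7, z = 0.3354, p = 0.737316, fail to reject H0.


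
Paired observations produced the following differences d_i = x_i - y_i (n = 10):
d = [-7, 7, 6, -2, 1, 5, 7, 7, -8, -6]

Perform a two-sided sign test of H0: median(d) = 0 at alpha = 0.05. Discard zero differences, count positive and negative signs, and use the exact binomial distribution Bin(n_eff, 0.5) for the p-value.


Step 1: Discard zero differences. Original n = 10; n_eff = number of nonzero differences = 10.
Nonzero differences (with sign): -7, +7, +6, -2, +1, +5, +7, +7, -8, -6
Step 2: Count signs: positive = 6, negative = 4.
Step 3: Under H0: P(positive) = 0.5, so the number of positives S ~ Bin(10, 0.5).
Step 4: Two-sided exact p-value = sum of Bin(10,0.5) probabilities at or below the observed probability = 0.753906.
Step 5: alpha = 0.05. fail to reject H0.

n_eff = 10, pos = 6, neg = 4, p = 0.753906, fail to reject H0.


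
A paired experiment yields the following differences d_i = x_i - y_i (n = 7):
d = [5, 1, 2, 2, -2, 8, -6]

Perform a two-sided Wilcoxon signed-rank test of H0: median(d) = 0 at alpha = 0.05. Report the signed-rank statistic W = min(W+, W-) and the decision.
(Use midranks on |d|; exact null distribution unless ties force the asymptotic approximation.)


Step 1: Drop any zero differences (none here) and take |d_i|.
|d| = [5, 1, 2, 2, 2, 8, 6]
Step 2: Midrank |d_i| (ties get averaged ranks).
ranks: |5|->5, |1|->1, |2|->3, |2|->3, |2|->3, |8|->7, |6|->6
Step 3: Attach original signs; sum ranks with positive sign and with negative sign.
W+ = 5 + 1 + 3 + 3 + 7 = 19
W- = 3 + 6 = 9
(Check: W+ + W- = 28 should equal n(n+1)/2 = 28.)
Step 4: Test statistic W = min(W+, W-) = 9.
Step 5: Ties in |d|, so use the tie-corrected normal approximation.
        E[W] = n(n+1)/4 = 7*8/4 = 14.
        Tie groups: |d|=2 (t=3); sum(t^3 - t) = 24.
        Var[W] = n(n+1)(2n+1)/24 - sum(t^3-t)/48 = 840/24 - 24/48 = 34.5.
        z = (W - E[W]) / sqrt(Var[W]) = (9 - 14) / 5.8737 = -0.8513.
        Two-sided p = 2*Phi(z) = 0.394627.
Step 6: alpha = 0.05. fail to reject H0.

W+ = 19, W- = 9, W = min = 9, p = 0.394627, fail to reject H0.


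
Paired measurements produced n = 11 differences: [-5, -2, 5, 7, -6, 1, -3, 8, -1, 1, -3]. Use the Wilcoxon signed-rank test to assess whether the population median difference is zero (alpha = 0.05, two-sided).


Step 1: Drop any zero differences (none here) and take |d_i|.
|d| = [5, 2, 5, 7, 6, 1, 3, 8, 1, 1, 3]
Step 2: Midrank |d_i| (ties get averaged ranks).
ranks: |5|->7.5, |2|->4, |5|->7.5, |7|->10, |6|->9, |1|->2, |3|->5.5, |8|->11, |1|->2, |1|->2, |3|->5.5
Step 3: Attach original signs; sum ranks with positive sign and with negative sign.
W+ = 7.5 + 10 + 2 + 11 + 2 = 32.5
W- = 7.5 + 4 + 9 + 5.5 + 2 + 5.5 = 33.5
(Check: W+ + W- = 66 should equal n(n+1)/2 = 66.)
Step 4: Test statistic W = min(W+, W-) = 32.5.
Step 5: Ties in |d|, so use the tie-corrected normal approximation.
        E[W] = n(n+1)/4 = 11*12/4 = 33.
        Tie groups: |d|=1 (t=3), |d|=3 (t=2), |d|=5 (t=2); sum(t^3 - t) = 36.
        Var[W] = n(n+1)(2n+1)/24 - sum(t^3-t)/48 = 3036/24 - 36/48 = 125.75.
        z = (W - E[W]) / sqrt(Var[W]) = (32.5 - 33) / 11.2138 = -0.0446.
        Two-sided p = 2*Phi(z) = 0.964436.
Step 6: alpha = 0.05. fail to reject H0.

W+ = 32.5, W- = 33.5, W = min = 32.5, p = 0.964436, fail to reject H0.


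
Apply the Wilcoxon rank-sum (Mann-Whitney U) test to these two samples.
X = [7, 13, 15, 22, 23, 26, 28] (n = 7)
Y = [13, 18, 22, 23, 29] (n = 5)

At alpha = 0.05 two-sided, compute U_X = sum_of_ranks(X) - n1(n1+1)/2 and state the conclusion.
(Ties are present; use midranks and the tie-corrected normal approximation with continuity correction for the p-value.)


Step 1: Combine and sort all 12 observations; assign midranks.
sorted (value, group): (7,X), (13,X), (13,Y), (15,X), (18,Y), (22,X), (22,Y), (23,X), (23,Y), (26,X), (28,X), (29,Y)
ranks: 7->1, 13->2.5, 13->2.5, 15->4, 18->5, 22->6.5, 22->6.5, 23->8.5, 23->8.5, 26->10, 28->11, 29->12
Step 2: Rank sum for X: R1 = 1 + 2.5 + 4 + 6.5 + 8.5 + 10 + 11 = 43.5.
Step 3: U_X = R1 - n1(n1+1)/2 = 43.5 - 7*8/2 = 43.5 - 28 = 15.5.
       U_Y = n1*n2 - U_X = 35 - 15.5 = 19.5.
Step 4: Ties are present, so use the tie-corrected normal approximation (with continuity correction) for the p-value.
Step 5: p-value = 0.806544; compare to alpha = 0.05. fail to reject H0.

U_X = 15.5, p = 0.806544, fail to reject H0 at alpha = 0.05.


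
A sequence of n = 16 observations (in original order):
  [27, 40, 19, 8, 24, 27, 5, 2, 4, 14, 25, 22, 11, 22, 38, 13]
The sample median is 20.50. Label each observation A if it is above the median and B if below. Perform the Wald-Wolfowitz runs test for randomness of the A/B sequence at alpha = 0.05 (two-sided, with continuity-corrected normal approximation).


Step 1: Compute median = 20.50; label A = above, B = below.
Labels in order: AABBAABBBBAABAAB  (n_A = 8, n_B = 8)
Step 2: Count runs R = 8.
Step 3: Under H0 (random ordering), E[R] = 2*n_A*n_B/(n_A+n_B) + 1 = 2*8*8/16 + 1 = 9.0000.
        Var[R] = 2*n_A*n_B*(2*n_A*n_B - n_A - n_B) / ((n_A+n_B)^2 * (n_A+n_B-1)) = 14336/3840 = 3.7333.
        SD[R] = 1.9322.
Step 4: Continuity-corrected z = (R + 0.5 - E[R]) / SD[R] = (8 + 0.5 - 9.0000) / 1.9322 = -0.2588.
Step 5: Two-sided p-value via normal approximation = 2*(1 - Phi(|z|)) = 0.795809.
Step 6: alpha = 0.05. fail to reject H0.

R = 8, z = -0.2588, p = 0.795809, fail to reject H0.


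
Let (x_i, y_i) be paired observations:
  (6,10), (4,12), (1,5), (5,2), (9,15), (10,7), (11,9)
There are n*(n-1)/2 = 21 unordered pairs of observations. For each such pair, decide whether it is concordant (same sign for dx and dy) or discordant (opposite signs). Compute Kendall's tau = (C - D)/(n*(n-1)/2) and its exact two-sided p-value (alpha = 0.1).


Step 1: Enumerate the 21 unordered pairs (i,j) with i<j and classify each by sign(x_j-x_i) * sign(y_j-y_i).
  (1,2):dx=-2,dy=+2->D; (1,3):dx=-5,dy=-5->C; (1,4):dx=-1,dy=-8->C; (1,5):dx=+3,dy=+5->C
  (1,6):dx=+4,dy=-3->D; (1,7):dx=+5,dy=-1->D; (2,3):dx=-3,dy=-7->C; (2,4):dx=+1,dy=-10->D
  (2,5):dx=+5,dy=+3->C; (2,6):dx=+6,dy=-5->D; (2,7):dx=+7,dy=-3->D; (3,4):dx=+4,dy=-3->D
  (3,5):dx=+8,dy=+10->C; (3,6):dx=+9,dy=+2->C; (3,7):dx=+10,dy=+4->C; (4,5):dx=+4,dy=+13->C
  (4,6):dx=+5,dy=+5->C; (4,7):dx=+6,dy=+7->C; (5,6):dx=+1,dy=-8->D; (5,7):dx=+2,dy=-6->D
  (6,7):dx=+1,dy=+2->C
Step 2: C = 12, D = 9, total pairs = 21.
Step 3: tau = (C - D)/(n(n-1)/2) = (12 - 9)/21 = 0.142857.
Step 4: Exact two-sided p-value (enumerate n! = 5040 permutations of y under H0): p = 0.772619.
Step 5: alpha = 0.1. fail to reject H0.

tau_b = 0.1429 (C=12, D=9), p = 0.772619, fail to reject H0.


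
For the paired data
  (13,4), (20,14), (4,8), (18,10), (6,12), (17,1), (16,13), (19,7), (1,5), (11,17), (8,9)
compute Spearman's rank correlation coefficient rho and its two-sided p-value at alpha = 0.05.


Step 1: Rank x and y separately (midranks; no ties here).
rank(x): 13->6, 20->11, 4->2, 18->9, 6->3, 17->8, 16->7, 19->10, 1->1, 11->5, 8->4
rank(y): 4->2, 14->10, 8->5, 10->7, 12->8, 1->1, 13->9, 7->4, 5->3, 17->11, 9->6
Step 2: d_i = R_x(i) - R_y(i); compute d_i^2.
  (6-2)^2=16, (11-10)^2=1, (2-5)^2=9, (9-7)^2=4, (3-8)^2=25, (8-1)^2=49, (7-9)^2=4, (10-4)^2=36, (1-3)^2=4, (5-11)^2=36, (4-6)^2=4
sum(d^2) = 188.
Step 3: rho = 1 - 6*188 / (11*(11^2 - 1)) = 1 - 1128/1320 = 0.145455.
Step 4: Under H0, t = rho * sqrt((n-2)/(1-rho^2)) = 0.4411 ~ t(9).
Step 5: Two-sided p-value from the t-distribution with 9 df = 0.669579.
Step 6: alpha = 0.05. fail to reject H0.

rho = 0.1455, p = 0.669579, fail to reject H0 at alpha = 0.05.


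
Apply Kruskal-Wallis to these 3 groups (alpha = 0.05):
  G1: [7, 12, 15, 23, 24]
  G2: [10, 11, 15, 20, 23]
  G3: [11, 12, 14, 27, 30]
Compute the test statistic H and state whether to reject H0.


Step 1: Combine all N = 15 observations and assign midranks.
sorted (value, group, rank): (7,G1,1), (10,G2,2), (11,G2,3.5), (11,G3,3.5), (12,G1,5.5), (12,G3,5.5), (14,G3,7), (15,G1,8.5), (15,G2,8.5), (20,G2,10), (23,G1,11.5), (23,G2,11.5), (24,G1,13), (27,G3,14), (30,G3,15)
Step 2: Sum ranks within each group.
R_1 = 39.5 (n_1 = 5)
R_2 = 35.5 (n_2 = 5)
R_3 = 45 (n_3 = 5)
Step 3: H = 12/(N(N+1)) * sum(R_i^2/n_i) - 3(N+1)
     = 12/(15*16) * (39.5^2/5 + 35.5^2/5 + 45^2/5) - 3*16
     = 0.050000 * 969.1 - 48
     = 0.455000.
Step 4: Ties present; correction factor C = 1 - 24/(15^3 - 15) = 0.992857. Corrected H = 0.455000 / 0.992857 = 0.458273.
Step 5: Under H0, H ~ chi^2(2); p-value = 0.795220.
Step 6: alpha = 0.05. fail to reject H0.

H = 0.4583, df = 2, p = 0.795220, fail to reject H0.


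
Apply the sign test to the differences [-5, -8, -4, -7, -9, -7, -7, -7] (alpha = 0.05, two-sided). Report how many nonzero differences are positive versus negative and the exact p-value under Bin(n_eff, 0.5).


Step 1: Discard zero differences. Original n = 8; n_eff = number of nonzero differences = 8.
Nonzero differences (with sign): -5, -8, -4, -7, -9, -7, -7, -7
Step 2: Count signs: positive = 0, negative = 8.
Step 3: Under H0: P(positive) = 0.5, so the number of positives S ~ Bin(8, 0.5).
Step 4: Two-sided exact p-value = sum of Bin(8,0.5) probabilities at or below the observed probability = 0.007812.
Step 5: alpha = 0.05. reject H0.

n_eff = 8, pos = 0, neg = 8, p = 0.007812, reject H0.


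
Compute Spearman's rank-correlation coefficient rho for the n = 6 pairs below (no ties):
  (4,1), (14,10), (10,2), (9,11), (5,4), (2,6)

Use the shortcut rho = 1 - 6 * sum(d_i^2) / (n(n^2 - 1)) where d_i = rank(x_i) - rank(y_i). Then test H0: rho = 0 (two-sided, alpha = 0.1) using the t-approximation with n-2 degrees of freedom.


Step 1: Rank x and y separately (midranks; no ties here).
rank(x): 4->2, 14->6, 10->5, 9->4, 5->3, 2->1
rank(y): 1->1, 10->5, 2->2, 11->6, 4->3, 6->4
Step 2: d_i = R_x(i) - R_y(i); compute d_i^2.
  (2-1)^2=1, (6-5)^2=1, (5-2)^2=9, (4-6)^2=4, (3-3)^2=0, (1-4)^2=9
sum(d^2) = 24.
Step 3: rho = 1 - 6*24 / (6*(6^2 - 1)) = 1 - 144/210 = 0.314286.
Step 4: Under H0, t = rho * sqrt((n-2)/(1-rho^2)) = 0.6621 ~ t(4).
Step 5: Two-sided p-value from the t-distribution with 4 df = 0.544093.
Step 6: alpha = 0.1. fail to reject H0.

rho = 0.3143, p = 0.544093, fail to reject H0 at alpha = 0.1.


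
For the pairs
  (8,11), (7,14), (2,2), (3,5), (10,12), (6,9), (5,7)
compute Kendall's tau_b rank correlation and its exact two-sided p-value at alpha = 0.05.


Step 1: Enumerate the 21 unordered pairs (i,j) with i<j and classify each by sign(x_j-x_i) * sign(y_j-y_i).
  (1,2):dx=-1,dy=+3->D; (1,3):dx=-6,dy=-9->C; (1,4):dx=-5,dy=-6->C; (1,5):dx=+2,dy=+1->C
  (1,6):dx=-2,dy=-2->C; (1,7):dx=-3,dy=-4->C; (2,3):dx=-5,dy=-12->C; (2,4):dx=-4,dy=-9->C
  (2,5):dx=+3,dy=-2->D; (2,6):dx=-1,dy=-5->C; (2,7):dx=-2,dy=-7->C; (3,4):dx=+1,dy=+3->C
  (3,5):dx=+8,dy=+10->C; (3,6):dx=+4,dy=+7->C; (3,7):dx=+3,dy=+5->C; (4,5):dx=+7,dy=+7->C
  (4,6):dx=+3,dy=+4->C; (4,7):dx=+2,dy=+2->C; (5,6):dx=-4,dy=-3->C; (5,7):dx=-5,dy=-5->C
  (6,7):dx=-1,dy=-2->C
Step 2: C = 19, D = 2, total pairs = 21.
Step 3: tau = (C - D)/(n(n-1)/2) = (19 - 2)/21 = 0.809524.
Step 4: Exact two-sided p-value (enumerate n! = 5040 permutations of y under H0): p = 0.010714.
Step 5: alpha = 0.05. reject H0.

tau_b = 0.8095 (C=19, D=2), p = 0.010714, reject H0.


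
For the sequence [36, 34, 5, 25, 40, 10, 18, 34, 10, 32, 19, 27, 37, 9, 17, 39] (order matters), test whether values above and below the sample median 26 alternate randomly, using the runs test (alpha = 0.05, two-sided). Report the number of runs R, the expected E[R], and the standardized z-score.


Step 1: Compute median = 26; label A = above, B = below.
Labels in order: AABBABBABABAABBA  (n_A = 8, n_B = 8)
Step 2: Count runs R = 11.
Step 3: Under H0 (random ordering), E[R] = 2*n_A*n_B/(n_A+n_B) + 1 = 2*8*8/16 + 1 = 9.0000.
        Var[R] = 2*n_A*n_B*(2*n_A*n_B - n_A - n_B) / ((n_A+n_B)^2 * (n_A+n_B-1)) = 14336/3840 = 3.7333.
        SD[R] = 1.9322.
Step 4: Continuity-corrected z = (R - 0.5 - E[R]) / SD[R] = (11 - 0.5 - 9.0000) / 1.9322 = 0.7763.
Step 5: Two-sided p-value via normal approximation = 2*(1 - Phi(|z|)) = 0.437558.
Step 6: alpha = 0.05. fail to reject H0.

R = 11, z = 0.7763, p = 0.437558, fail to reject H0.


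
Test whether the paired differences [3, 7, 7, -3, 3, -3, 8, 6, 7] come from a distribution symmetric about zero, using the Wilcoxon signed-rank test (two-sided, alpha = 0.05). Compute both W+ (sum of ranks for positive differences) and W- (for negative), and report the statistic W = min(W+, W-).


Step 1: Drop any zero differences (none here) and take |d_i|.
|d| = [3, 7, 7, 3, 3, 3, 8, 6, 7]
Step 2: Midrank |d_i| (ties get averaged ranks).
ranks: |3|->2.5, |7|->7, |7|->7, |3|->2.5, |3|->2.5, |3|->2.5, |8|->9, |6|->5, |7|->7
Step 3: Attach original signs; sum ranks with positive sign and with negative sign.
W+ = 2.5 + 7 + 7 + 2.5 + 9 + 5 + 7 = 40
W- = 2.5 + 2.5 = 5
(Check: W+ + W- = 45 should equal n(n+1)/2 = 45.)
Step 4: Test statistic W = min(W+, W-) = 5.
Step 5: Ties in |d|, so use the tie-corrected normal approximation.
        E[W] = n(n+1)/4 = 9*10/4 = 22.5.
        Tie groups: |d|=3 (t=4), |d|=7 (t=3); sum(t^3 - t) = 84.
        Var[W] = n(n+1)(2n+1)/24 - sum(t^3-t)/48 = 1710/24 - 84/48 = 69.5.
        z = (W - E[W]) / sqrt(Var[W]) = (5 - 22.5) / 8.3367 = -2.0992.
        Two-sided p = 2*Phi(z) = 0.035803.
Step 6: alpha = 0.05. reject H0.

W+ = 40, W- = 5, W = min = 5, p = 0.035803, reject H0.


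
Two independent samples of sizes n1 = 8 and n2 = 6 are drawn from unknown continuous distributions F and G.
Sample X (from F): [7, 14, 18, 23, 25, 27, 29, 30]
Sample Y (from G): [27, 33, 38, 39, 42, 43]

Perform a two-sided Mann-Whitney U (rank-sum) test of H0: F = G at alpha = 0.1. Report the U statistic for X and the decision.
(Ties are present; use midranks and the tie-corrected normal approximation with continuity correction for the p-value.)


Step 1: Combine and sort all 14 observations; assign midranks.
sorted (value, group): (7,X), (14,X), (18,X), (23,X), (25,X), (27,X), (27,Y), (29,X), (30,X), (33,Y), (38,Y), (39,Y), (42,Y), (43,Y)
ranks: 7->1, 14->2, 18->3, 23->4, 25->5, 27->6.5, 27->6.5, 29->8, 30->9, 33->10, 38->11, 39->12, 42->13, 43->14
Step 2: Rank sum for X: R1 = 1 + 2 + 3 + 4 + 5 + 6.5 + 8 + 9 = 38.5.
Step 3: U_X = R1 - n1(n1+1)/2 = 38.5 - 8*9/2 = 38.5 - 36 = 2.5.
       U_Y = n1*n2 - U_X = 48 - 2.5 = 45.5.
Step 4: Ties are present, so use the tie-corrected normal approximation (with continuity correction) for the p-value.
Step 5: p-value = 0.006646; compare to alpha = 0.1. reject H0.

U_X = 2.5, p = 0.006646, reject H0 at alpha = 0.1.


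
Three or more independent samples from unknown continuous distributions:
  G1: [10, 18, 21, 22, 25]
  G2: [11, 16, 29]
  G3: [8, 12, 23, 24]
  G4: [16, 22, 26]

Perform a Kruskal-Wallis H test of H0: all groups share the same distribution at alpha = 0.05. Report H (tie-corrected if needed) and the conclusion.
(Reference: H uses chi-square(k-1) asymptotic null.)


Step 1: Combine all N = 15 observations and assign midranks.
sorted (value, group, rank): (8,G3,1), (10,G1,2), (11,G2,3), (12,G3,4), (16,G2,5.5), (16,G4,5.5), (18,G1,7), (21,G1,8), (22,G1,9.5), (22,G4,9.5), (23,G3,11), (24,G3,12), (25,G1,13), (26,G4,14), (29,G2,15)
Step 2: Sum ranks within each group.
R_1 = 39.5 (n_1 = 5)
R_2 = 23.5 (n_2 = 3)
R_3 = 28 (n_3 = 4)
R_4 = 29 (n_4 = 3)
Step 3: H = 12/(N(N+1)) * sum(R_i^2/n_i) - 3(N+1)
     = 12/(15*16) * (39.5^2/5 + 23.5^2/3 + 28^2/4 + 29^2/3) - 3*16
     = 0.050000 * 972.467 - 48
     = 0.623333.
Step 4: Ties present; correction factor C = 1 - 12/(15^3 - 15) = 0.996429. Corrected H = 0.623333 / 0.996429 = 0.625568.
Step 5: Under H0, H ~ chi^2(3); p-value = 0.890555.
Step 6: alpha = 0.05. fail to reject H0.

H = 0.6256, df = 3, p = 0.890555, fail to reject H0.


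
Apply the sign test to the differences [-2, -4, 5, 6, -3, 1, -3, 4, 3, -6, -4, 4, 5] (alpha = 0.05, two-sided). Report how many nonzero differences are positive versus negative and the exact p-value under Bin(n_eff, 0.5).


Step 1: Discard zero differences. Original n = 13; n_eff = number of nonzero differences = 13.
Nonzero differences (with sign): -2, -4, +5, +6, -3, +1, -3, +4, +3, -6, -4, +4, +5
Step 2: Count signs: positive = 7, negative = 6.
Step 3: Under H0: P(positive) = 0.5, so the number of positives S ~ Bin(13, 0.5).
Step 4: Two-sided exact p-value = sum of Bin(13,0.5) probabilities at or below the observed probability = 1.000000.
Step 5: alpha = 0.05. fail to reject H0.

n_eff = 13, pos = 7, neg = 6, p = 1.000000, fail to reject H0.


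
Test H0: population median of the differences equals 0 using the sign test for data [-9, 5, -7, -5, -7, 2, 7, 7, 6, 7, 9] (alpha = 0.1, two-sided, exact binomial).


Step 1: Discard zero differences. Original n = 11; n_eff = number of nonzero differences = 11.
Nonzero differences (with sign): -9, +5, -7, -5, -7, +2, +7, +7, +6, +7, +9
Step 2: Count signs: positive = 7, negative = 4.
Step 3: Under H0: P(positive) = 0.5, so the number of positives S ~ Bin(11, 0.5).
Step 4: Two-sided exact p-value = sum of Bin(11,0.5) probabilities at or below the observed probability = 0.548828.
Step 5: alpha = 0.1. fail to reject H0.

n_eff = 11, pos = 7, neg = 4, p = 0.548828, fail to reject H0.


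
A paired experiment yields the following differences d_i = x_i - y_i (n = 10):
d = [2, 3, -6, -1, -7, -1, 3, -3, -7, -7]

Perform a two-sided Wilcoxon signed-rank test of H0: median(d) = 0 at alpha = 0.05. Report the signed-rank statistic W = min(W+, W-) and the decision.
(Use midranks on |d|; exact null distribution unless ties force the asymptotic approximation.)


Step 1: Drop any zero differences (none here) and take |d_i|.
|d| = [2, 3, 6, 1, 7, 1, 3, 3, 7, 7]
Step 2: Midrank |d_i| (ties get averaged ranks).
ranks: |2|->3, |3|->5, |6|->7, |1|->1.5, |7|->9, |1|->1.5, |3|->5, |3|->5, |7|->9, |7|->9
Step 3: Attach original signs; sum ranks with positive sign and with negative sign.
W+ = 3 + 5 + 5 = 13
W- = 7 + 1.5 + 9 + 1.5 + 5 + 9 + 9 = 42
(Check: W+ + W- = 55 should equal n(n+1)/2 = 55.)
Step 4: Test statistic W = min(W+, W-) = 13.
Step 5: Ties in |d|, so use the tie-corrected normal approximation.
        E[W] = n(n+1)/4 = 10*11/4 = 27.5.
        Tie groups: |d|=1 (t=2), |d|=3 (t=3), |d|=7 (t=3); sum(t^3 - t) = 54.
        Var[W] = n(n+1)(2n+1)/24 - sum(t^3-t)/48 = 2310/24 - 54/48 = 95.125.
        z = (W - E[W]) / sqrt(Var[W]) = (13 - 27.5) / 9.7532 = -1.4867.
        Two-sided p = 2*Phi(z) = 0.137096.
Step 6: alpha = 0.05. fail to reject H0.

W+ = 13, W- = 42, W = min = 13, p = 0.137096, fail to reject H0.


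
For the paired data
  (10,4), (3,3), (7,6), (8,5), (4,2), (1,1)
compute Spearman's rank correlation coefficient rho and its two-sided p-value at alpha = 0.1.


Step 1: Rank x and y separately (midranks; no ties here).
rank(x): 10->6, 3->2, 7->4, 8->5, 4->3, 1->1
rank(y): 4->4, 3->3, 6->6, 5->5, 2->2, 1->1
Step 2: d_i = R_x(i) - R_y(i); compute d_i^2.
  (6-4)^2=4, (2-3)^2=1, (4-6)^2=4, (5-5)^2=0, (3-2)^2=1, (1-1)^2=0
sum(d^2) = 10.
Step 3: rho = 1 - 6*10 / (6*(6^2 - 1)) = 1 - 60/210 = 0.714286.
Step 4: Under H0, t = rho * sqrt((n-2)/(1-rho^2)) = 2.0412 ~ t(4).
Step 5: Two-sided p-value from the t-distribution with 4 df = 0.110787.
Step 6: alpha = 0.1. fail to reject H0.

rho = 0.7143, p = 0.110787, fail to reject H0 at alpha = 0.1.


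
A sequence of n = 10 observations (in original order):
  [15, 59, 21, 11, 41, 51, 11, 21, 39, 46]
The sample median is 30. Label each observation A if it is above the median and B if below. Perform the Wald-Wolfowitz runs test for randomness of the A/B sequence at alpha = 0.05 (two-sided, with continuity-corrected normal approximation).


Step 1: Compute median = 30; label A = above, B = below.
Labels in order: BABBAABBAA  (n_A = 5, n_B = 5)
Step 2: Count runs R = 6.
Step 3: Under H0 (random ordering), E[R] = 2*n_A*n_B/(n_A+n_B) + 1 = 2*5*5/10 + 1 = 6.0000.
        Var[R] = 2*n_A*n_B*(2*n_A*n_B - n_A - n_B) / ((n_A+n_B)^2 * (n_A+n_B-1)) = 2000/900 = 2.2222.
        SD[R] = 1.4907.
Step 4: R = E[R], so z = 0 with no continuity correction.
Step 5: Two-sided p-value via normal approximation = 2*(1 - Phi(|z|)) = 1.000000.
Step 6: alpha = 0.05. fail to reject H0.

R = 6, z = 0.0000, p = 1.000000, fail to reject H0.


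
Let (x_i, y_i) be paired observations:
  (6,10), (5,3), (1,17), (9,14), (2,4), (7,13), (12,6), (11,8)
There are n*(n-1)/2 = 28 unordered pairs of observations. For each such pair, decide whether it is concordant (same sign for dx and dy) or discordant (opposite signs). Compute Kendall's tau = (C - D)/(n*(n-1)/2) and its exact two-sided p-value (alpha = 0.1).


Step 1: Enumerate the 28 unordered pairs (i,j) with i<j and classify each by sign(x_j-x_i) * sign(y_j-y_i).
  (1,2):dx=-1,dy=-7->C; (1,3):dx=-5,dy=+7->D; (1,4):dx=+3,dy=+4->C; (1,5):dx=-4,dy=-6->C
  (1,6):dx=+1,dy=+3->C; (1,7):dx=+6,dy=-4->D; (1,8):dx=+5,dy=-2->D; (2,3):dx=-4,dy=+14->D
  (2,4):dx=+4,dy=+11->C; (2,5):dx=-3,dy=+1->D; (2,6):dx=+2,dy=+10->C; (2,7):dx=+7,dy=+3->C
  (2,8):dx=+6,dy=+5->C; (3,4):dx=+8,dy=-3->D; (3,5):dx=+1,dy=-13->D; (3,6):dx=+6,dy=-4->D
  (3,7):dx=+11,dy=-11->D; (3,8):dx=+10,dy=-9->D; (4,5):dx=-7,dy=-10->C; (4,6):dx=-2,dy=-1->C
  (4,7):dx=+3,dy=-8->D; (4,8):dx=+2,dy=-6->D; (5,6):dx=+5,dy=+9->C; (5,7):dx=+10,dy=+2->C
  (5,8):dx=+9,dy=+4->C; (6,7):dx=+5,dy=-7->D; (6,8):dx=+4,dy=-5->D; (7,8):dx=-1,dy=+2->D
Step 2: C = 13, D = 15, total pairs = 28.
Step 3: tau = (C - D)/(n(n-1)/2) = (13 - 15)/28 = -0.071429.
Step 4: Exact two-sided p-value (enumerate n! = 40320 permutations of y under H0): p = 0.904861.
Step 5: alpha = 0.1. fail to reject H0.

tau_b = -0.0714 (C=13, D=15), p = 0.904861, fail to reject H0.


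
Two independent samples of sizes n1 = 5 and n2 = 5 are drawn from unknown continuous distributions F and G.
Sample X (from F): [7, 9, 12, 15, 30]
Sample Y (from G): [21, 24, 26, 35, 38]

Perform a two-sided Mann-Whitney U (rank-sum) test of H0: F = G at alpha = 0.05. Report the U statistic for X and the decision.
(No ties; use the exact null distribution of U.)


Step 1: Combine and sort all 10 observations; assign midranks.
sorted (value, group): (7,X), (9,X), (12,X), (15,X), (21,Y), (24,Y), (26,Y), (30,X), (35,Y), (38,Y)
ranks: 7->1, 9->2, 12->3, 15->4, 21->5, 24->6, 26->7, 30->8, 35->9, 38->10
Step 2: Rank sum for X: R1 = 1 + 2 + 3 + 4 + 8 = 18.
Step 3: U_X = R1 - n1(n1+1)/2 = 18 - 5*6/2 = 18 - 15 = 3.
       U_Y = n1*n2 - U_X = 25 - 3 = 22.
Step 4: No ties, so the exact null distribution of U (based on enumerating the C(10,5) = 252 equally likely rank assignments) gives the two-sided p-value.
Step 5: p-value = 0.055556; compare to alpha = 0.05. fail to reject H0.

U_X = 3, p = 0.055556, fail to reject H0 at alpha = 0.05.


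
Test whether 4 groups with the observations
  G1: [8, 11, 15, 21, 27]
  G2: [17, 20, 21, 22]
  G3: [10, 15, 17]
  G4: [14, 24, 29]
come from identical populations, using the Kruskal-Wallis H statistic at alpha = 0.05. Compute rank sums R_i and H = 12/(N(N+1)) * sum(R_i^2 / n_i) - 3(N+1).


Step 1: Combine all N = 15 observations and assign midranks.
sorted (value, group, rank): (8,G1,1), (10,G3,2), (11,G1,3), (14,G4,4), (15,G1,5.5), (15,G3,5.5), (17,G2,7.5), (17,G3,7.5), (20,G2,9), (21,G1,10.5), (21,G2,10.5), (22,G2,12), (24,G4,13), (27,G1,14), (29,G4,15)
Step 2: Sum ranks within each group.
R_1 = 34 (n_1 = 5)
R_2 = 39 (n_2 = 4)
R_3 = 15 (n_3 = 3)
R_4 = 32 (n_4 = 3)
Step 3: H = 12/(N(N+1)) * sum(R_i^2/n_i) - 3(N+1)
     = 12/(15*16) * (34^2/5 + 39^2/4 + 15^2/3 + 32^2/3) - 3*16
     = 0.050000 * 1027.78 - 48
     = 3.389167.
Step 4: Ties present; correction factor C = 1 - 18/(15^3 - 15) = 0.994643. Corrected H = 3.389167 / 0.994643 = 3.407421.
Step 5: Under H0, H ~ chi^2(3); p-value = 0.332969.
Step 6: alpha = 0.05. fail to reject H0.

H = 3.4074, df = 3, p = 0.332969, fail to reject H0.


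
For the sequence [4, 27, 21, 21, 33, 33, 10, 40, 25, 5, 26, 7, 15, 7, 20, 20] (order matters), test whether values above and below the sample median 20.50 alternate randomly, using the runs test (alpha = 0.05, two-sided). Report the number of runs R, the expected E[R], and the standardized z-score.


Step 1: Compute median = 20.50; label A = above, B = below.
Labels in order: BAAAAABAABABBBBB  (n_A = 8, n_B = 8)
Step 2: Count runs R = 7.
Step 3: Under H0 (random ordering), E[R] = 2*n_A*n_B/(n_A+n_B) + 1 = 2*8*8/16 + 1 = 9.0000.
        Var[R] = 2*n_A*n_B*(2*n_A*n_B - n_A - n_B) / ((n_A+n_B)^2 * (n_A+n_B-1)) = 14336/3840 = 3.7333.
        SD[R] = 1.9322.
Step 4: Continuity-corrected z = (R + 0.5 - E[R]) / SD[R] = (7 + 0.5 - 9.0000) / 1.9322 = -0.7763.
Step 5: Two-sided p-value via normal approximation = 2*(1 - Phi(|z|)) = 0.437558.
Step 6: alpha = 0.05. fail to reject H0.

R = 7, z = -0.7763, p = 0.437558, fail to reject H0.


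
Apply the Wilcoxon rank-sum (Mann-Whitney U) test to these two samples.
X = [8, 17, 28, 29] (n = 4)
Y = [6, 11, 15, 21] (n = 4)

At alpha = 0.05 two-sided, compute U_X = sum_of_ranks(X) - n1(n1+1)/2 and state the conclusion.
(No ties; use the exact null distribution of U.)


Step 1: Combine and sort all 8 observations; assign midranks.
sorted (value, group): (6,Y), (8,X), (11,Y), (15,Y), (17,X), (21,Y), (28,X), (29,X)
ranks: 6->1, 8->2, 11->3, 15->4, 17->5, 21->6, 28->7, 29->8
Step 2: Rank sum for X: R1 = 2 + 5 + 7 + 8 = 22.
Step 3: U_X = R1 - n1(n1+1)/2 = 22 - 4*5/2 = 22 - 10 = 12.
       U_Y = n1*n2 - U_X = 16 - 12 = 4.
Step 4: No ties, so the exact null distribution of U (based on enumerating the C(8,4) = 70 equally likely rank assignments) gives the two-sided p-value.
Step 5: p-value = 0.342857; compare to alpha = 0.05. fail to reject H0.

U_X = 12, p = 0.342857, fail to reject H0 at alpha = 0.05.


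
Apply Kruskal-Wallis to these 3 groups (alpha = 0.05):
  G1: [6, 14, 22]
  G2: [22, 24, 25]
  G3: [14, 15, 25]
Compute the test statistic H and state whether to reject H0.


Step 1: Combine all N = 9 observations and assign midranks.
sorted (value, group, rank): (6,G1,1), (14,G1,2.5), (14,G3,2.5), (15,G3,4), (22,G1,5.5), (22,G2,5.5), (24,G2,7), (25,G2,8.5), (25,G3,8.5)
Step 2: Sum ranks within each group.
R_1 = 9 (n_1 = 3)
R_2 = 21 (n_2 = 3)
R_3 = 15 (n_3 = 3)
Step 3: H = 12/(N(N+1)) * sum(R_i^2/n_i) - 3(N+1)
     = 12/(9*10) * (9^2/3 + 21^2/3 + 15^2/3) - 3*10
     = 0.133333 * 249 - 30
     = 3.200000.
Step 4: Ties present; correction factor C = 1 - 18/(9^3 - 9) = 0.975000. Corrected H = 3.200000 / 0.975000 = 3.282051.
Step 5: Under H0, H ~ chi^2(2); p-value = 0.193781.
Step 6: alpha = 0.05. fail to reject H0.

H = 3.2821, df = 2, p = 0.193781, fail to reject H0.


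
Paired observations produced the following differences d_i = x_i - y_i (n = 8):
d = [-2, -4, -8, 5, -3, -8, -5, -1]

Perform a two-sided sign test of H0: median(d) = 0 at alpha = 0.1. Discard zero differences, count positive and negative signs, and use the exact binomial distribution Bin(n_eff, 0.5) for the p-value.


Step 1: Discard zero differences. Original n = 8; n_eff = number of nonzero differences = 8.
Nonzero differences (with sign): -2, -4, -8, +5, -3, -8, -5, -1
Step 2: Count signs: positive = 1, negative = 7.
Step 3: Under H0: P(positive) = 0.5, so the number of positives S ~ Bin(8, 0.5).
Step 4: Two-sided exact p-value = sum of Bin(8,0.5) probabilities at or below the observed probability = 0.070312.
Step 5: alpha = 0.1. reject H0.

n_eff = 8, pos = 1, neg = 7, p = 0.070312, reject H0.


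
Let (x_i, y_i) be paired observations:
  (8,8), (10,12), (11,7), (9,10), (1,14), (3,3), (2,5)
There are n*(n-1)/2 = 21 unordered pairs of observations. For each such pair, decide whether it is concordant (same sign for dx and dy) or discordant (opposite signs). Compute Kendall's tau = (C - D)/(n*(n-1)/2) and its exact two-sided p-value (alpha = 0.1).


Step 1: Enumerate the 21 unordered pairs (i,j) with i<j and classify each by sign(x_j-x_i) * sign(y_j-y_i).
  (1,2):dx=+2,dy=+4->C; (1,3):dx=+3,dy=-1->D; (1,4):dx=+1,dy=+2->C; (1,5):dx=-7,dy=+6->D
  (1,6):dx=-5,dy=-5->C; (1,7):dx=-6,dy=-3->C; (2,3):dx=+1,dy=-5->D; (2,4):dx=-1,dy=-2->C
  (2,5):dx=-9,dy=+2->D; (2,6):dx=-7,dy=-9->C; (2,7):dx=-8,dy=-7->C; (3,4):dx=-2,dy=+3->D
  (3,5):dx=-10,dy=+7->D; (3,6):dx=-8,dy=-4->C; (3,7):dx=-9,dy=-2->C; (4,5):dx=-8,dy=+4->D
  (4,6):dx=-6,dy=-7->C; (4,7):dx=-7,dy=-5->C; (5,6):dx=+2,dy=-11->D; (5,7):dx=+1,dy=-9->D
  (6,7):dx=-1,dy=+2->D
Step 2: C = 11, D = 10, total pairs = 21.
Step 3: tau = (C - D)/(n(n-1)/2) = (11 - 10)/21 = 0.047619.
Step 4: Exact two-sided p-value (enumerate n! = 5040 permutations of y under H0): p = 1.000000.
Step 5: alpha = 0.1. fail to reject H0.

tau_b = 0.0476 (C=11, D=10), p = 1.000000, fail to reject H0.


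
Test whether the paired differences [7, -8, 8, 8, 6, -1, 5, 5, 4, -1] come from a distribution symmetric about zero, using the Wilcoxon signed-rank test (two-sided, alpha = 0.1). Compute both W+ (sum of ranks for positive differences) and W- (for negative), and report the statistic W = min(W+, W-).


Step 1: Drop any zero differences (none here) and take |d_i|.
|d| = [7, 8, 8, 8, 6, 1, 5, 5, 4, 1]
Step 2: Midrank |d_i| (ties get averaged ranks).
ranks: |7|->7, |8|->9, |8|->9, |8|->9, |6|->6, |1|->1.5, |5|->4.5, |5|->4.5, |4|->3, |1|->1.5
Step 3: Attach original signs; sum ranks with positive sign and with negative sign.
W+ = 7 + 9 + 9 + 6 + 4.5 + 4.5 + 3 = 43
W- = 9 + 1.5 + 1.5 = 12
(Check: W+ + W- = 55 should equal n(n+1)/2 = 55.)
Step 4: Test statistic W = min(W+, W-) = 12.
Step 5: Ties in |d|, so use the tie-corrected normal approximation.
        E[W] = n(n+1)/4 = 10*11/4 = 27.5.
        Tie groups: |d|=1 (t=2), |d|=5 (t=2), |d|=8 (t=3); sum(t^3 - t) = 36.
        Var[W] = n(n+1)(2n+1)/24 - sum(t^3-t)/48 = 2310/24 - 36/48 = 95.5.
        z = (W - E[W]) / sqrt(Var[W]) = (12 - 27.5) / 9.7724 = -1.5861.
        Two-sided p = 2*Phi(z) = 0.112717.
Step 6: alpha = 0.1. fail to reject H0.

W+ = 43, W- = 12, W = min = 12, p = 0.112717, fail to reject H0.


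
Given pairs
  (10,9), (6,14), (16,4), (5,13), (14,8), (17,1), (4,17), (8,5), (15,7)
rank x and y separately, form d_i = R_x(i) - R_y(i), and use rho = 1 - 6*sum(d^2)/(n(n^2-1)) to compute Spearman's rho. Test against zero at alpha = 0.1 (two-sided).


Step 1: Rank x and y separately (midranks; no ties here).
rank(x): 10->5, 6->3, 16->8, 5->2, 14->6, 17->9, 4->1, 8->4, 15->7
rank(y): 9->6, 14->8, 4->2, 13->7, 8->5, 1->1, 17->9, 5->3, 7->4
Step 2: d_i = R_x(i) - R_y(i); compute d_i^2.
  (5-6)^2=1, (3-8)^2=25, (8-2)^2=36, (2-7)^2=25, (6-5)^2=1, (9-1)^2=64, (1-9)^2=64, (4-3)^2=1, (7-4)^2=9
sum(d^2) = 226.
Step 3: rho = 1 - 6*226 / (9*(9^2 - 1)) = 1 - 1356/720 = -0.883333.
Step 4: Under H0, t = rho * sqrt((n-2)/(1-rho^2)) = -4.9858 ~ t(7).
Step 5: Two-sided p-value from the t-distribution with 7 df = 0.001591.
Step 6: alpha = 0.1. reject H0.

rho = -0.8833, p = 0.001591, reject H0 at alpha = 0.1.


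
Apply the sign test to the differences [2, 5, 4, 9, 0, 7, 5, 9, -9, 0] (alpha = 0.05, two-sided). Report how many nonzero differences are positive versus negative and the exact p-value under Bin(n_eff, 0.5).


Step 1: Discard zero differences. Original n = 10; n_eff = number of nonzero differences = 8.
Nonzero differences (with sign): +2, +5, +4, +9, +7, +5, +9, -9
Step 2: Count signs: positive = 7, negative = 1.
Step 3: Under H0: P(positive) = 0.5, so the number of positives S ~ Bin(8, 0.5).
Step 4: Two-sided exact p-value = sum of Bin(8,0.5) probabilities at or below the observed probability = 0.070312.
Step 5: alpha = 0.05. fail to reject H0.

n_eff = 8, pos = 7, neg = 1, p = 0.070312, fail to reject H0.


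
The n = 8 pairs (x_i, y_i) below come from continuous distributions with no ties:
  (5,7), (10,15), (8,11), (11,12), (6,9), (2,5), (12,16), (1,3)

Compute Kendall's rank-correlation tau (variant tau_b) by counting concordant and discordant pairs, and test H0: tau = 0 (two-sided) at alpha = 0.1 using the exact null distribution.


Step 1: Enumerate the 28 unordered pairs (i,j) with i<j and classify each by sign(x_j-x_i) * sign(y_j-y_i).
  (1,2):dx=+5,dy=+8->C; (1,3):dx=+3,dy=+4->C; (1,4):dx=+6,dy=+5->C; (1,5):dx=+1,dy=+2->C
  (1,6):dx=-3,dy=-2->C; (1,7):dx=+7,dy=+9->C; (1,8):dx=-4,dy=-4->C; (2,3):dx=-2,dy=-4->C
  (2,4):dx=+1,dy=-3->D; (2,5):dx=-4,dy=-6->C; (2,6):dx=-8,dy=-10->C; (2,7):dx=+2,dy=+1->C
  (2,8):dx=-9,dy=-12->C; (3,4):dx=+3,dy=+1->C; (3,5):dx=-2,dy=-2->C; (3,6):dx=-6,dy=-6->C
  (3,7):dx=+4,dy=+5->C; (3,8):dx=-7,dy=-8->C; (4,5):dx=-5,dy=-3->C; (4,6):dx=-9,dy=-7->C
  (4,7):dx=+1,dy=+4->C; (4,8):dx=-10,dy=-9->C; (5,6):dx=-4,dy=-4->C; (5,7):dx=+6,dy=+7->C
  (5,8):dx=-5,dy=-6->C; (6,7):dx=+10,dy=+11->C; (6,8):dx=-1,dy=-2->C; (7,8):dx=-11,dy=-13->C
Step 2: C = 27, D = 1, total pairs = 28.
Step 3: tau = (C - D)/(n(n-1)/2) = (27 - 1)/28 = 0.928571.
Step 4: Exact two-sided p-value (enumerate n! = 40320 permutations of y under H0): p = 0.000397.
Step 5: alpha = 0.1. reject H0.

tau_b = 0.9286 (C=27, D=1), p = 0.000397, reject H0.
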